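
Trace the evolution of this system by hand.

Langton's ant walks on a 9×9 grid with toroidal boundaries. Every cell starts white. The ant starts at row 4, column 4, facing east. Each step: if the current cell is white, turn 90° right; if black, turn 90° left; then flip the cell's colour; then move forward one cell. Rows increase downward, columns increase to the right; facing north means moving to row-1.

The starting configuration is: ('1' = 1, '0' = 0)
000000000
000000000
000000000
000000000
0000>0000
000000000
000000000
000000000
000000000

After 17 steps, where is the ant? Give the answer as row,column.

3,4

[0] 000000000
000000000
000000000
000000000
0000>0000
000000000
000000000
000000000
000000000
[1] 000000000
000000000
000000000
000000000
000010000
0000v0000
000000000
000000000
000000000
[2] 000000000
000000000
000000000
000000000
000010000
000<10000
000000000
000000000
000000000
[3] 000000000
000000000
000000000
000000000
000^10000
000110000
000000000
000000000
000000000
[4] 000000000
000000000
000000000
000000000
0001>0000
000110000
000000000
000000000
000000000
[5] 000000000
000000000
000000000
0000^0000
000100000
000110000
000000000
000000000
000000000
[6] 000000000
000000000
000000000
00001>000
000100000
000110000
000000000
000000000
000000000
[7] 000000000
000000000
000000000
000011000
00010v000
000110000
000000000
000000000
000000000
[8] 000000000
000000000
000000000
000011000
0001<1000
000110000
000000000
000000000
000000000
[9] 000000000
000000000
000000000
0000^1000
000111000
000110000
000000000
000000000
000000000
[10] 000000000
000000000
000000000
000<01000
000111000
000110000
000000000
000000000
000000000
[11] 000000000
000000000
000^00000
000101000
000111000
000110000
000000000
000000000
000000000
[12] 000000000
000000000
0001>0000
000101000
000111000
000110000
000000000
000000000
000000000
[13] 000000000
000000000
000110000
0001v1000
000111000
000110000
000000000
000000000
000000000
[14] 000000000
000000000
000110000
000<11000
000111000
000110000
000000000
000000000
000000000
[15] 000000000
000000000
000110000
000011000
000v11000
000110000
000000000
000000000
000000000
[16] 000000000
000000000
000110000
000011000
0000>1000
000110000
000000000
000000000
000000000
[17] 000000000
000000000
000110000
0000^1000
000001000
000110000
000000000
000000000
000000000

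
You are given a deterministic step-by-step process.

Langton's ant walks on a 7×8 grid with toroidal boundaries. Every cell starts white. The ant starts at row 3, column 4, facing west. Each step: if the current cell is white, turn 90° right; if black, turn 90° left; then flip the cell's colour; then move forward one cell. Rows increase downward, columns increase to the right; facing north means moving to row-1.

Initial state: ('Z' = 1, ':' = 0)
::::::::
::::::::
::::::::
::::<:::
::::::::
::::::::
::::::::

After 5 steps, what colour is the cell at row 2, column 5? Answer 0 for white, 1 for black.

1

step 0: ::::::::
::::::::
::::::::
::::<:::
::::::::
::::::::
::::::::
step 1: ::::::::
::::::::
::::^:::
::::Z:::
::::::::
::::::::
::::::::
step 2: ::::::::
::::::::
::::Z>::
::::Z:::
::::::::
::::::::
::::::::
step 3: ::::::::
::::::::
::::ZZ::
::::Zv::
::::::::
::::::::
::::::::
step 4: ::::::::
::::::::
::::ZZ::
::::<Z::
::::::::
::::::::
::::::::
step 5: ::::::::
::::::::
::::ZZ::
:::::Z::
::::v:::
::::::::
::::::::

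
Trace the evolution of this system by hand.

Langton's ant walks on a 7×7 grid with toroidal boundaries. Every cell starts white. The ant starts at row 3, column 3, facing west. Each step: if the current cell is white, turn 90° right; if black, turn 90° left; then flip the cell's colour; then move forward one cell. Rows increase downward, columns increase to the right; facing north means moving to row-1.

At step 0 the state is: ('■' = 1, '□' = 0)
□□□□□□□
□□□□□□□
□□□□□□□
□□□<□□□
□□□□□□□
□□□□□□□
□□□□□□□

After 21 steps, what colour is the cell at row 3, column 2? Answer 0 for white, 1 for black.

t=0: □□□□□□□
□□□□□□□
□□□□□□□
□□□<□□□
□□□□□□□
□□□□□□□
□□□□□□□
t=1: □□□□□□□
□□□□□□□
□□□^□□□
□□□■□□□
□□□□□□□
□□□□□□□
□□□□□□□
t=2: □□□□□□□
□□□□□□□
□□□■>□□
□□□■□□□
□□□□□□□
□□□□□□□
□□□□□□□
t=3: □□□□□□□
□□□□□□□
□□□■■□□
□□□■v□□
□□□□□□□
□□□□□□□
□□□□□□□
t=4: □□□□□□□
□□□□□□□
□□□■■□□
□□□<■□□
□□□□□□□
□□□□□□□
□□□□□□□
t=5: □□□□□□□
□□□□□□□
□□□■■□□
□□□□■□□
□□□v□□□
□□□□□□□
□□□□□□□
t=6: □□□□□□□
□□□□□□□
□□□■■□□
□□□□■□□
□□<■□□□
□□□□□□□
□□□□□□□
t=7: □□□□□□□
□□□□□□□
□□□■■□□
□□^□■□□
□□■■□□□
□□□□□□□
□□□□□□□
t=8: □□□□□□□
□□□□□□□
□□□■■□□
□□■>■□□
□□■■□□□
□□□□□□□
□□□□□□□
t=9: □□□□□□□
□□□□□□□
□□□■■□□
□□■■■□□
□□■v□□□
□□□□□□□
□□□□□□□
t=10: □□□□□□□
□□□□□□□
□□□■■□□
□□■■■□□
□□■□>□□
□□□□□□□
□□□□□□□
t=11: □□□□□□□
□□□□□□□
□□□■■□□
□□■■■□□
□□■□■□□
□□□□v□□
□□□□□□□
t=12: □□□□□□□
□□□□□□□
□□□■■□□
□□■■■□□
□□■□■□□
□□□<■□□
□□□□□□□
t=13: □□□□□□□
□□□□□□□
□□□■■□□
□□■■■□□
□□■^■□□
□□□■■□□
□□□□□□□
t=14: □□□□□□□
□□□□□□□
□□□■■□□
□□■■■□□
□□■■>□□
□□□■■□□
□□□□□□□
t=15: □□□□□□□
□□□□□□□
□□□■■□□
□□■■^□□
□□■■□□□
□□□■■□□
□□□□□□□
t=16: □□□□□□□
□□□□□□□
□□□■■□□
□□■<□□□
□□■■□□□
□□□■■□□
□□□□□□□
t=17: □□□□□□□
□□□□□□□
□□□■■□□
□□■□□□□
□□■v□□□
□□□■■□□
□□□□□□□
t=18: □□□□□□□
□□□□□□□
□□□■■□□
□□■□□□□
□□■□>□□
□□□■■□□
□□□□□□□
t=19: □□□□□□□
□□□□□□□
□□□■■□□
□□■□□□□
□□■□■□□
□□□■v□□
□□□□□□□
t=20: □□□□□□□
□□□□□□□
□□□■■□□
□□■□□□□
□□■□■□□
□□□■□>□
□□□□□□□
t=21: □□□□□□□
□□□□□□□
□□□■■□□
□□■□□□□
□□■□■□□
□□□■□■□
□□□□□v□

1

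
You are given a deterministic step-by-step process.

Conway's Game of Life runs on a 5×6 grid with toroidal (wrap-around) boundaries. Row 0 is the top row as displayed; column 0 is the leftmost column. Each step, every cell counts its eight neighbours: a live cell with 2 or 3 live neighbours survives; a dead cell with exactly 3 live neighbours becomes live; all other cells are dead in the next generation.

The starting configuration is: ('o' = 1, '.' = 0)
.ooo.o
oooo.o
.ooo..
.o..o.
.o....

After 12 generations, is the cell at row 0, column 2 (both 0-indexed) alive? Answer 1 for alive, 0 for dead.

step 0: .ooo.o
oooo.o
.ooo..
.o..o.
.o....
step 1: ...o.o
.....o
.....o
oo.o..
.o.oo.
step 2: o.oo.o
o....o
....oo
oo.o.o
.o.o.o
step 3: ..oo..
.o.o..
.o....
.o.o..
...o..
step 4: ...oo.
.o.o..
oo....
......
...oo.
step 5: ......
oo.oo.
ooo...
......
...oo.
step 6: ..o..o
o..o.o
o.oo.o
.ooo..
......
step 7: o...oo
...o..
.....o
oo.oo.
.o.o..
step 8: o.oooo
o.....
o.oo.o
oo.ooo
.o.o..
step 9: o.oooo
......
..oo..
......
......
step 10: ...ooo
.o...o
......
......
...ooo
step 11: ..oo..
o....o
......
....o.
...o.o
step 12: o.oo.o
......
.....o
....o.
..oo..

1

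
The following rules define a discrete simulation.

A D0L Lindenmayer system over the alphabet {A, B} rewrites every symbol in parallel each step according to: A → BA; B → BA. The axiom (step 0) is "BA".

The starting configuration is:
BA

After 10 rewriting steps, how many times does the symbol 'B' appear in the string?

gen 0: BA
gen 1: BABA
gen 2: BABABABA
gen 3: BABABABABABABABA
gen 4: BABABABABABABABABABABABABABABABA
gen 5: BABABABABABABABABABABABABABABABABABABABABABABABABABABABABABABABA
gen 6: BABABABABABABABABABABABABABABABABABABABABABABABABABABABABA…BABABABABABABABABABABABABABABABABABABABABABABABABABABABABA  (len 128)
gen 7: BABABABABABABABABABABABABABABABABABABABABABABABABABABABABA…BABABABABABABABABABABABABABABABABABABABABABABABABABABABABA  (len 256)
gen 8: BABABABABABABABABABABABABABABABABABABABABABABABABABABABABA…BABABABABABABABABABABABABABABABABABABABABABABABABABABABABA  (len 512)
gen 9: BABABABABABABABABABABABABABABABABABABABABABABABABABABABABA…BABABABABABABABABABABABABABABABABABABABABABABABABABABABABA  (len 1024)
gen 10: BABABABABABABABABABABABABABABABABABABABABABABABABABABABABA…BABABABABABABABABABABABABABABABABABABABABABABABABABABABABA  (len 2048)

1024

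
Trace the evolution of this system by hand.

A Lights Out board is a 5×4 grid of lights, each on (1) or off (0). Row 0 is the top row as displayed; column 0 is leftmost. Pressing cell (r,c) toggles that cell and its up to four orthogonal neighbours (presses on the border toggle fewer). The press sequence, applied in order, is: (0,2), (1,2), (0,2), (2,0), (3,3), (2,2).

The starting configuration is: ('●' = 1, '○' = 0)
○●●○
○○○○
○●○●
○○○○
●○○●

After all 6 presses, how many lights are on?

10

gen 0: ○●●○
○○○○
○●○●
○○○○
●○○●
gen 1: ○○○●
○○●○
○●○●
○○○○
●○○●
gen 2: ○○●●
○●○●
○●●●
○○○○
●○○●
gen 3: ○●○○
○●●●
○●●●
○○○○
●○○●
gen 4: ○●○○
●●●●
●○●●
●○○○
●○○●
gen 5: ○●○○
●●●●
●○●○
●○●●
●○○○
gen 6: ○●○○
●●○●
●●○●
●○○●
●○○○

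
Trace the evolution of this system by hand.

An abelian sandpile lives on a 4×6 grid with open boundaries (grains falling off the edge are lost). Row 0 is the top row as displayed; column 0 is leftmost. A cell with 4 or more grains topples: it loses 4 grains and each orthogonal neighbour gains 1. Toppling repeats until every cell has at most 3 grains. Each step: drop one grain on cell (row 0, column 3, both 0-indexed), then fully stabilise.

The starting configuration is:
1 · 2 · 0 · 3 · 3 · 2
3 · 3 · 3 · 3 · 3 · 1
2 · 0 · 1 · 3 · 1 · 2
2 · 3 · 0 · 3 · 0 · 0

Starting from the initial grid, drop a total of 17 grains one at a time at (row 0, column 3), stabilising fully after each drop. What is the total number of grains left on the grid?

[0] 1 · 2 · 0 · 3 · 3 · 2
3 · 3 · 3 · 3 · 3 · 1
2 · 0 · 1 · 3 · 1 · 2
2 · 3 · 0 · 3 · 0 · 0
[1] 2 · 3 · 2 · 2 · 1 · 3
0 · 1 · 1 · 3 · 1 · 2
3 · 1 · 3 · 1 · 3 · 2
2 · 3 · 1 · 0 · 1 · 0
[2] 2 · 3 · 2 · 3 · 1 · 3
0 · 1 · 1 · 3 · 1 · 2
3 · 1 · 3 · 1 · 3 · 2
2 · 3 · 1 · 0 · 1 · 0
[3] 2 · 3 · 3 · 1 · 2 · 3
0 · 1 · 2 · 0 · 2 · 2
3 · 1 · 3 · 2 · 3 · 2
2 · 3 · 1 · 0 · 1 · 0
[4] 2 · 3 · 3 · 2 · 2 · 3
0 · 1 · 2 · 0 · 2 · 2
3 · 1 · 3 · 2 · 3 · 2
2 · 3 · 1 · 0 · 1 · 0
[5] 2 · 3 · 3 · 3 · 2 · 3
0 · 1 · 2 · 0 · 2 · 2
3 · 1 · 3 · 2 · 3 · 2
2 · 3 · 1 · 0 · 1 · 0
[6] 3 · 0 · 1 · 1 · 3 · 3
0 · 2 · 3 · 1 · 2 · 2
3 · 1 · 3 · 2 · 3 · 2
2 · 3 · 1 · 0 · 1 · 0
[7] 3 · 0 · 1 · 2 · 3 · 3
0 · 2 · 3 · 1 · 2 · 2
3 · 1 · 3 · 2 · 3 · 2
2 · 3 · 1 · 0 · 1 · 0
[8] 3 · 0 · 1 · 3 · 3 · 3
0 · 2 · 3 · 1 · 2 · 2
3 · 1 · 3 · 2 · 3 · 2
2 · 3 · 1 · 0 · 1 · 0
[9] 3 · 0 · 2 · 1 · 1 · 0
0 · 2 · 3 · 2 · 3 · 3
3 · 1 · 3 · 2 · 3 · 2
2 · 3 · 1 · 0 · 1 · 0
[10] 3 · 0 · 2 · 2 · 1 · 0
0 · 2 · 3 · 2 · 3 · 3
3 · 1 · 3 · 2 · 3 · 2
2 · 3 · 1 · 0 · 1 · 0
[11] 3 · 0 · 2 · 3 · 1 · 0
0 · 2 · 3 · 2 · 3 · 3
3 · 1 · 3 · 2 · 3 · 2
2 · 3 · 1 · 0 · 1 · 0
[12] 3 · 0 · 3 · 0 · 2 · 0
0 · 2 · 3 · 3 · 3 · 3
3 · 1 · 3 · 2 · 3 · 2
2 · 3 · 1 · 0 · 1 · 0
[13] 3 · 0 · 3 · 1 · 2 · 0
0 · 2 · 3 · 3 · 3 · 3
3 · 1 · 3 · 2 · 3 · 2
2 · 3 · 1 · 0 · 1 · 0
[14] 3 · 0 · 3 · 2 · 2 · 0
0 · 2 · 3 · 3 · 3 · 3
3 · 1 · 3 · 2 · 3 · 2
2 · 3 · 1 · 0 · 1 · 0
[15] 3 · 0 · 3 · 3 · 2 · 0
0 · 2 · 3 · 3 · 3 · 3
3 · 1 · 3 · 2 · 3 · 2
2 · 3 · 1 · 0 · 1 · 0
[16] 3 · 1 · 1 · 3 · 0 · 2
0 · 3 · 2 · 3 · 3 · 1
3 · 2 · 1 · 1 · 2 · 0
2 · 3 · 2 · 1 · 2 · 1
[17] 3 · 1 · 2 · 1 · 2 · 2
0 · 3 · 3 · 1 · 0 · 2
3 · 2 · 1 · 2 · 3 · 0
2 · 3 · 2 · 1 · 2 · 1

42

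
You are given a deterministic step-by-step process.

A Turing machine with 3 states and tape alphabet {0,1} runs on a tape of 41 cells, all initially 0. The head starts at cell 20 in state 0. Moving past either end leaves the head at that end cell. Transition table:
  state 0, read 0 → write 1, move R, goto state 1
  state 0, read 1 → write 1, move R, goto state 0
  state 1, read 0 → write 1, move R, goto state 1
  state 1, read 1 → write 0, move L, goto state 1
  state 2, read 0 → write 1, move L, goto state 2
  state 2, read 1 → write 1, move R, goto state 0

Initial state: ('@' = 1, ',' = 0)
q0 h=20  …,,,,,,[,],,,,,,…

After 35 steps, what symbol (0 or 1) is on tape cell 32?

0

[0] q0 h=20  …,,,,,,[,],,,,,,…
[1] q1 h=21  …,,,,,@[,],,,,,,…
[2] q1 h=22  …,,,,@@[,],,,,,,…
[3] q1 h=23  …,,,@@@[,],,,,,,…
[4] q1 h=24  …,,@@@@[,],,,,,,…
[5] q1 h=25  …,@@@@@[,],,,,,,…
[6] q1 h=26  …@@@@@@[,],,,,,,…
[7] q1 h=27  …@@@@@@[,],,,,,,…
[8] q1 h=28  …@@@@@@[,],,,,,,…
[9] q1 h=29  …@@@@@@[,],,,,,,…
[10] q1 h=30  …@@@@@@[,],,,,,,…
[11] q1 h=31  …@@@@@@[,],,,,,,…
[12] q1 h=32  …@@@@@@[,],,,,,,…
[13] q1 h=33  …@@@@@@[,],,,,,,…
[14] q1 h=34  …@@@@@@[,],,,,,,|
[15] q1 h=35  …@@@@@@[,],,,,,|
[16] q1 h=36  …@@@@@@[,],,,,|
[17] q1 h=37  …@@@@@@[,],,,|
[18] q1 h=38  …@@@@@@[,],,|
[19] q1 h=39  …@@@@@@[,],|
[20] q1 h=40  …@@@@@@[,]|
[21] q1 h=40  …@@@@@@[@]|
[22] q1 h=39  …@@@@@@[@],|
[23] q1 h=38  …@@@@@@[@],,|
[24] q1 h=37  …@@@@@@[@],,,|
[25] q1 h=36  …@@@@@@[@],,,,|
[26] q1 h=35  …@@@@@@[@],,,,,|
[27] q1 h=34  …@@@@@@[@],,,,,,|
[28] q1 h=33  …@@@@@@[@],,,,,,…
[29] q1 h=32  …@@@@@@[@],,,,,,…
[30] q1 h=31  …@@@@@@[@],,,,,,…
[31] q1 h=30  …@@@@@@[@],,,,,,…
[32] q1 h=29  …@@@@@@[@],,,,,,…
[33] q1 h=28  …@@@@@@[@],,,,,,…
[34] q1 h=27  …@@@@@@[@],,,,,,…
[35] q1 h=26  …@@@@@@[@],,,,,,…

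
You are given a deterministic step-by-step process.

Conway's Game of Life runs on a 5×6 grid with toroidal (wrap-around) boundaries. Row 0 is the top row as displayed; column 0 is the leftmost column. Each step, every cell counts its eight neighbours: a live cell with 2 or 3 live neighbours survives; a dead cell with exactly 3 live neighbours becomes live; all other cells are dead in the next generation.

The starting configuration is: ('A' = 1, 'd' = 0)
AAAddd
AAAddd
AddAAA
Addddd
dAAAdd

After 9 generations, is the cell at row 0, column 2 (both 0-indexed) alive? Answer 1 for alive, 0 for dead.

t=0: AAAddd
AAAddd
AddAAA
Addddd
dAAAdd
t=1: dddddd
ddddAd
ddAAAd
Addddd
dddAdd
t=2: dddddd
ddddAd
dddAAA
ddAdAd
dddddd
t=3: dddddd
dddAAA
dddddA
ddddAA
dddddd
t=4: ddddAd
ddddAA
AddAdd
ddddAA
dddddd
t=5: ddddAA
dddAAA
AddAdd
ddddAA
ddddAA
t=6: Addddd
AddAdd
AddAdd
AddAdd
AddAdd
t=7: AAdddA
AAdddA
AAAAAA
AAAAAA
AAdddA
t=8: ddAdAd
dddAdd
dddddd
dddddd
dddAdd
t=9: ddAdAd
dddAdd
dddddd
dddddd
dddAdd

1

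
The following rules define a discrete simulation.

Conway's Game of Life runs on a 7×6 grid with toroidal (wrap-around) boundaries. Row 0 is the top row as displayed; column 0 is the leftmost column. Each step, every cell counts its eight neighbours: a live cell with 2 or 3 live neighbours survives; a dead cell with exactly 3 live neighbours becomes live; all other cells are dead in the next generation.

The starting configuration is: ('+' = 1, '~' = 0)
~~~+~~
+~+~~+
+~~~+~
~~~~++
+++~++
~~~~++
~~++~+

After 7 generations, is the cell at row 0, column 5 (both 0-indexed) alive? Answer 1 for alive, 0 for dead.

t=0: ~~~+~~
+~+~~+
+~~~+~
~~~~++
+++~++
~~~~++
~~++~+
t=1: ++~+~+
++~+++
++~++~
~~~~~~
~+~~~~
~~~~~~
~~++~+
t=2: ~~~~~~
~~~~~~
~+~+~~
+++~~~
~~~~~~
~~+~~~
~+++~+
t=3: ~~+~~~
~~~~~~
++~~~~
+++~~~
~~+~~~
~+++~~
~+++~~
t=4: ~+++~~
~+~~~~
+~+~~~
+~+~~~
+~~~~~
~~~~~~
~~~~~~
t=5: ~++~~~
+~~+~~
+~+~~~
+~~~~+
~+~~~~
~~~~~~
~~+~~~
t=6: ~+++~~
+~~+~~
+~~~~~
+~~~~+
+~~~~~
~~~~~~
~++~~~
t=7: +~~+~~
+~~+~~
++~~~~
++~~~+
+~~~~+
~+~~~~
~+~+~~

0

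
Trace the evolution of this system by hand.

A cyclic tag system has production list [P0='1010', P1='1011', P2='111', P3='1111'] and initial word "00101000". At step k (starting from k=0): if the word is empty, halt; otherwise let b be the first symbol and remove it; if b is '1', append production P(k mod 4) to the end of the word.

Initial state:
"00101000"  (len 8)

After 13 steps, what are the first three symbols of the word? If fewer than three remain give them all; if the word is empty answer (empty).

0) "00101000"  (len 8)
1) "0101000"  (len 7)
2) "101000"  (len 6)
3) "01000111"  (len 8)
4) "1000111"  (len 7)
5) "0001111010"  (len 10)
6) "001111010"  (len 9)
7) "01111010"  (len 8)
8) "1111010"  (len 7)
9) "1110101010"  (len 10)
10) "1101010101011"  (len 13)
11) "101010101011111"  (len 15)
12) "010101010111111111"  (len 18)
13) "10101010111111111"  (len 17)

101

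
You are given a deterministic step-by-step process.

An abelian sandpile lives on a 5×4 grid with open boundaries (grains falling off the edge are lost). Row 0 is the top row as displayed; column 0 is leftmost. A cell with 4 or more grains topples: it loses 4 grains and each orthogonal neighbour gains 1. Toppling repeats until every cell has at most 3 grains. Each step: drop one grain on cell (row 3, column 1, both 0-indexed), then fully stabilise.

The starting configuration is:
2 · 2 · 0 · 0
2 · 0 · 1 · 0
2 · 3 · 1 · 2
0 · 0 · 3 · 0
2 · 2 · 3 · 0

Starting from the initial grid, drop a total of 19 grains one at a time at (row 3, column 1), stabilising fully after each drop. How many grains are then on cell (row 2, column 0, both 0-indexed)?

2

t=0: 2 · 2 · 0 · 0
2 · 0 · 1 · 0
2 · 3 · 1 · 2
0 · 0 · 3 · 0
2 · 2 · 3 · 0
t=1: 2 · 2 · 0 · 0
2 · 0 · 1 · 0
2 · 3 · 1 · 2
0 · 1 · 3 · 0
2 · 2 · 3 · 0
t=2: 2 · 2 · 0 · 0
2 · 0 · 1 · 0
2 · 3 · 1 · 2
0 · 2 · 3 · 0
2 · 2 · 3 · 0
t=3: 2 · 2 · 0 · 0
2 · 0 · 1 · 0
2 · 3 · 1 · 2
0 · 3 · 3 · 0
2 · 2 · 3 · 0
t=4: 2 · 2 · 0 · 0
2 · 1 · 1 · 0
3 · 0 · 3 · 2
1 · 3 · 1 · 1
3 · 0 · 1 · 1
t=5: 2 · 2 · 0 · 0
2 · 1 · 1 · 0
3 · 1 · 3 · 2
2 · 0 · 2 · 1
3 · 1 · 1 · 1
t=6: 2 · 2 · 0 · 0
2 · 1 · 1 · 0
3 · 1 · 3 · 2
2 · 1 · 2 · 1
3 · 1 · 1 · 1
t=7: 2 · 2 · 0 · 0
2 · 1 · 1 · 0
3 · 1 · 3 · 2
2 · 2 · 2 · 1
3 · 1 · 1 · 1
t=8: 2 · 2 · 0 · 0
2 · 1 · 1 · 0
3 · 1 · 3 · 2
2 · 3 · 2 · 1
3 · 1 · 1 · 1
t=9: 2 · 2 · 0 · 0
2 · 1 · 1 · 0
3 · 2 · 3 · 2
3 · 0 · 3 · 1
3 · 2 · 1 · 1
t=10: 2 · 2 · 0 · 0
2 · 1 · 1 · 0
3 · 2 · 3 · 2
3 · 1 · 3 · 1
3 · 2 · 1 · 1
t=11: 2 · 2 · 0 · 0
2 · 1 · 1 · 0
3 · 2 · 3 · 2
3 · 2 · 3 · 1
3 · 2 · 1 · 1
t=12: 2 · 2 · 0 · 0
2 · 1 · 1 · 0
3 · 2 · 3 · 2
3 · 3 · 3 · 1
3 · 2 · 1 · 1
t=13: 2 · 2 · 0 · 0
3 · 2 · 2 · 0
1 · 2 · 1 · 3
3 · 0 · 2 · 2
1 · 1 · 3 · 1
t=14: 2 · 2 · 0 · 0
3 · 2 · 2 · 0
1 · 2 · 1 · 3
3 · 1 · 2 · 2
1 · 1 · 3 · 1
t=15: 2 · 2 · 0 · 0
3 · 2 · 2 · 0
1 · 2 · 1 · 3
3 · 2 · 2 · 2
1 · 1 · 3 · 1
t=16: 2 · 2 · 0 · 0
3 · 2 · 2 · 0
1 · 2 · 1 · 3
3 · 3 · 2 · 2
1 · 1 · 3 · 1
t=17: 2 · 2 · 0 · 0
3 · 2 · 2 · 0
2 · 3 · 1 · 3
0 · 1 · 3 · 2
2 · 2 · 3 · 1
t=18: 2 · 2 · 0 · 0
3 · 2 · 2 · 0
2 · 3 · 1 · 3
0 · 2 · 3 · 2
2 · 2 · 3 · 1
t=19: 2 · 2 · 0 · 0
3 · 2 · 2 · 0
2 · 3 · 1 · 3
0 · 3 · 3 · 2
2 · 2 · 3 · 1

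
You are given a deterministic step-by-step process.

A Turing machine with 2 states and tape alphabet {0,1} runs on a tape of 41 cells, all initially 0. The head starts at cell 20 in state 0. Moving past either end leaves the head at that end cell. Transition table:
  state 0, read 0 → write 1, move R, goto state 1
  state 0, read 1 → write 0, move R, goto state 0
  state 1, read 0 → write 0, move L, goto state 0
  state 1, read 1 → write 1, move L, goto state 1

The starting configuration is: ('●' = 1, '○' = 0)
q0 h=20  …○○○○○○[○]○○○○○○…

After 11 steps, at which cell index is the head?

23

gen 0: q0 h=20  …○○○○○○[○]○○○○○○…
gen 1: q1 h=21  …○○○○○●[○]○○○○○○…
gen 2: q0 h=20  …○○○○○○[●]○○○○○○…
gen 3: q0 h=21  …○○○○○○[○]○○○○○○…
gen 4: q1 h=22  …○○○○○●[○]○○○○○○…
gen 5: q0 h=21  …○○○○○○[●]○○○○○○…
gen 6: q0 h=22  …○○○○○○[○]○○○○○○…
gen 7: q1 h=23  …○○○○○●[○]○○○○○○…
gen 8: q0 h=22  …○○○○○○[●]○○○○○○…
gen 9: q0 h=23  …○○○○○○[○]○○○○○○…
gen 10: q1 h=24  …○○○○○●[○]○○○○○○…
gen 11: q0 h=23  …○○○○○○[●]○○○○○○…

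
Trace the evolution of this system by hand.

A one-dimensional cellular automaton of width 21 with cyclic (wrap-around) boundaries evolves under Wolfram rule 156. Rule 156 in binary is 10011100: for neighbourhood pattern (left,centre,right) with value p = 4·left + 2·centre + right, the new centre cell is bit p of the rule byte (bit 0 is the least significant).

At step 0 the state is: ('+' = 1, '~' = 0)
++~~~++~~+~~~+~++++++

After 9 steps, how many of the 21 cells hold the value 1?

gen 0: ++~~~++~~+~~~+~++++++
gen 1: +~+~~+~+~++~~+~++++++
gen 2: ~~++~+~+~+~+~+~++++++
gen 3: +~+~~+~+~+~+~+~+++++~
gen 4: +~++~+~+~+~+~+~++++~~
gen 5: +~+~~+~+~+~+~+~+++~+~
gen 6: +~++~+~+~+~+~+~++~~+~
gen 7: +~+~~+~+~+~+~+~+~+~+~
gen 8: +~++~+~+~+~+~+~+~+~+~
gen 9: +~+~~+~+~+~+~+~+~+~+~

10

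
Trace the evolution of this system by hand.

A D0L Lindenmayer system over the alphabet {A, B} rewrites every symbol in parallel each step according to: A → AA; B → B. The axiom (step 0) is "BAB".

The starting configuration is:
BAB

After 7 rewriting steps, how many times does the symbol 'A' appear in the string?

128

gen 0: BAB
gen 1: BAAB
gen 2: BAAAAB
gen 3: BAAAAAAAAB
gen 4: BAAAAAAAAAAAAAAAAB
gen 5: BAAAAAAAAAAAAAAAAAAAAAAAAAAAAAAAAB
gen 6: BAAAAAAAAAAAAAAAAAAAAAAAAAAAAAAAAAAAAAAAAAAAAAAAAAAAAAAAAAAAAAAAAB
gen 7: BAAAAAAAAAAAAAAAAAAAAAAAAAAAAAAAAAAAAAAAAAAAAAAAAAAAAAAAAA…AAAAAAAAAAAAAAAAAAAAAAAAAAAAAAAAAAAAAAAAAAAAAAAAAAAAAAAAAB  (len 130)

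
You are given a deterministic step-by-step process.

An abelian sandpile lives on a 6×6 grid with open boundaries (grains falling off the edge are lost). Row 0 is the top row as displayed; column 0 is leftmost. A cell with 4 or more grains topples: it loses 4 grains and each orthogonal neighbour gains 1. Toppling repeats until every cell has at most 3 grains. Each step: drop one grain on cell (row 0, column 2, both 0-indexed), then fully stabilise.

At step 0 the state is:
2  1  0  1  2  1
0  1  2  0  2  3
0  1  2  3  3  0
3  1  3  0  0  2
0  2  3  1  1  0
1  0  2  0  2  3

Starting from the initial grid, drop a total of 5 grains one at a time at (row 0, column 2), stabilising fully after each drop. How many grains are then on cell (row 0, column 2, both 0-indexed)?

1

k=0  2  1  0  1  2  1
0  1  2  0  2  3
0  1  2  3  3  0
3  1  3  0  0  2
0  2  3  1  1  0
1  0  2  0  2  3
k=1  2  1  1  1  2  1
0  1  2  0  2  3
0  1  2  3  3  0
3  1  3  0  0  2
0  2  3  1  1  0
1  0  2  0  2  3
k=2  2  1  2  1  2  1
0  1  2  0  2  3
0  1  2  3  3  0
3  1  3  0  0  2
0  2  3  1  1  0
1  0  2  0  2  3
k=3  2  1  3  1  2  1
0  1  2  0  2  3
0  1  2  3  3  0
3  1  3  0  0  2
0  2  3  1  1  0
1  0  2  0  2  3
k=4  2  2  0  2  2  1
0  1  3  0  2  3
0  1  2  3  3  0
3  1  3  0  0  2
0  2  3  1  1  0
1  0  2  0  2  3
k=5  2  2  1  2  2  1
0  1  3  0  2  3
0  1  2  3  3  0
3  1  3  0  0  2
0  2  3  1  1  0
1  0  2  0  2  3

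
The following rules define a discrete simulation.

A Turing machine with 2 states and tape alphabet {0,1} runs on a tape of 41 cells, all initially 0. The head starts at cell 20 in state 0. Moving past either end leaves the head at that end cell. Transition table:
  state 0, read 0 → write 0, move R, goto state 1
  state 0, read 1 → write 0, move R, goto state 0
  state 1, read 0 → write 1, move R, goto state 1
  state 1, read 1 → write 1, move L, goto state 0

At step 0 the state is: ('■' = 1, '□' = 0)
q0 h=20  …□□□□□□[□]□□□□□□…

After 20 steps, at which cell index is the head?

step 0: q0 h=20  …□□□□□□[□]□□□□□□…
step 1: q1 h=21  …□□□□□□[□]□□□□□□…
step 2: q1 h=22  …□□□□□■[□]□□□□□□…
step 3: q1 h=23  …□□□□■■[□]□□□□□□…
step 4: q1 h=24  …□□□■■■[□]□□□□□□…
step 5: q1 h=25  …□□■■■■[□]□□□□□□…
step 6: q1 h=26  …□■■■■■[□]□□□□□□…
step 7: q1 h=27  …■■■■■■[□]□□□□□□…
step 8: q1 h=28  …■■■■■■[□]□□□□□□…
step 9: q1 h=29  …■■■■■■[□]□□□□□□…
step 10: q1 h=30  …■■■■■■[□]□□□□□□…
step 11: q1 h=31  …■■■■■■[□]□□□□□□…
step 12: q1 h=32  …■■■■■■[□]□□□□□□…
step 13: q1 h=33  …■■■■■■[□]□□□□□□…
step 14: q1 h=34  …■■■■■■[□]□□□□□□|
step 15: q1 h=35  …■■■■■■[□]□□□□□|
step 16: q1 h=36  …■■■■■■[□]□□□□|
step 17: q1 h=37  …■■■■■■[□]□□□|
step 18: q1 h=38  …■■■■■■[□]□□|
step 19: q1 h=39  …■■■■■■[□]□|
step 20: q1 h=40  …■■■■■■[□]|

40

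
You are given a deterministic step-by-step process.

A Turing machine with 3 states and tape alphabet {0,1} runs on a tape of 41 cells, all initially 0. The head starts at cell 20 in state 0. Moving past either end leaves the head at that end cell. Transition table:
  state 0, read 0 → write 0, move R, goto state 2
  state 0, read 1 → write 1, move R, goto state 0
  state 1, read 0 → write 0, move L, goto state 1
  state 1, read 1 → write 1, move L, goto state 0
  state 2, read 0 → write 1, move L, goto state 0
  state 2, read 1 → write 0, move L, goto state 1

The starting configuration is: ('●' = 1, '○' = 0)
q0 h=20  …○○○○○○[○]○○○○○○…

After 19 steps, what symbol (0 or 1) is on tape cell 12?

0

gen 0: q0 h=20  …○○○○○○[○]○○○○○○…
gen 1: q2 h=21  …○○○○○○[○]○○○○○○…
gen 2: q0 h=20  …○○○○○○[○]●○○○○○…
gen 3: q2 h=21  …○○○○○○[●]○○○○○○…
gen 4: q1 h=20  …○○○○○○[○]○○○○○○…
gen 5: q1 h=19  …○○○○○○[○]○○○○○○…
gen 6: q1 h=18  …○○○○○○[○]○○○○○○…
gen 7: q1 h=17  …○○○○○○[○]○○○○○○…
gen 8: q1 h=16  …○○○○○○[○]○○○○○○…
gen 9: q1 h=15  …○○○○○○[○]○○○○○○…
gen 10: q1 h=14  …○○○○○○[○]○○○○○○…
gen 11: q1 h=13  …○○○○○○[○]○○○○○○…
gen 12: q1 h=12  …○○○○○○[○]○○○○○○…
gen 13: q1 h=11  …○○○○○○[○]○○○○○○…
gen 14: q1 h=10  …○○○○○○[○]○○○○○○…
gen 15: q1 h= 9  …○○○○○○[○]○○○○○○…
gen 16: q1 h= 8  …○○○○○○[○]○○○○○○…
gen 17: q1 h= 7  …○○○○○○[○]○○○○○○…
gen 18: q1 h= 6  |○○○○○○[○]○○○○○○…
gen 19: q1 h= 5  |○○○○○[○]○○○○○○…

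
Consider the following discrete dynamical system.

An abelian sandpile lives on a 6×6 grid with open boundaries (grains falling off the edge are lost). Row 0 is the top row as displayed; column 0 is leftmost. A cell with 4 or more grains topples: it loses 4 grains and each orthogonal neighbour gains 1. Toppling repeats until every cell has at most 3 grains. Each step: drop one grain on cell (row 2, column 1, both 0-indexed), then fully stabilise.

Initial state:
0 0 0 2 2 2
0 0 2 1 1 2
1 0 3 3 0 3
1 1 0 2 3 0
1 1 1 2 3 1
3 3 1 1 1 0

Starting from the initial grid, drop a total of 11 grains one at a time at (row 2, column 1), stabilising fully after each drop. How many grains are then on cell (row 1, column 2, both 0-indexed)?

3

t=0: 0 0 0 2 2 2
0 0 2 1 1 2
1 0 3 3 0 3
1 1 0 2 3 0
1 1 1 2 3 1
3 3 1 1 1 0
t=1: 0 0 0 2 2 2
0 0 2 1 1 2
1 1 3 3 0 3
1 1 0 2 3 0
1 1 1 2 3 1
3 3 1 1 1 0
t=2: 0 0 0 2 2 2
0 0 2 1 1 2
1 2 3 3 0 3
1 1 0 2 3 0
1 1 1 2 3 1
3 3 1 1 1 0
t=3: 0 0 0 2 2 2
0 0 2 1 1 2
1 3 3 3 0 3
1 1 0 2 3 0
1 1 1 2 3 1
3 3 1 1 1 0
t=4: 0 0 0 2 2 2
0 1 3 2 1 2
2 1 1 0 1 3
1 2 1 3 3 0
1 1 1 2 3 1
3 3 1 1 1 0
t=5: 0 0 0 2 2 2
0 1 3 2 1 2
2 2 1 0 1 3
1 2 1 3 3 0
1 1 1 2 3 1
3 3 1 1 1 0
t=6: 0 0 0 2 2 2
0 1 3 2 1 2
2 3 1 0 1 3
1 2 1 3 3 0
1 1 1 2 3 1
3 3 1 1 1 0
t=7: 0 0 0 2 2 2
0 2 3 2 1 2
3 0 2 0 1 3
1 3 1 3 3 0
1 1 1 2 3 1
3 3 1 1 1 0
t=8: 0 0 0 2 2 2
0 2 3 2 1 2
3 1 2 0 1 3
1 3 1 3 3 0
1 1 1 2 3 1
3 3 1 1 1 0
t=9: 0 0 0 2 2 2
0 2 3 2 1 2
3 2 2 0 1 3
1 3 1 3 3 0
1 1 1 2 3 1
3 3 1 1 1 0
t=10: 0 0 0 2 2 2
0 2 3 2 1 2
3 3 2 0 1 3
1 3 1 3 3 0
1 1 1 2 3 1
3 3 1 1 1 0
t=11: 0 0 0 2 2 2
1 3 3 2 1 2
0 2 3 0 1 3
3 0 2 3 3 0
1 2 1 2 3 1
3 3 1 1 1 0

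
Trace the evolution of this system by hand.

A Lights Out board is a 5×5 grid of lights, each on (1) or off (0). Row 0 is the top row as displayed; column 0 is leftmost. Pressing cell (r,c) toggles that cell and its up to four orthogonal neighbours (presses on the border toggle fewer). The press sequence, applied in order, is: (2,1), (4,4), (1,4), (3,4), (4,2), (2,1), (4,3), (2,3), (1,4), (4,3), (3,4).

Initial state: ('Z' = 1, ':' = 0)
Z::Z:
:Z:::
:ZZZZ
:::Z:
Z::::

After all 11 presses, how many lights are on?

11

0) Z::Z:
:Z:::
:ZZZZ
:::Z:
Z::::
1) Z::Z:
:::::
Z::ZZ
:Z:Z:
Z::::
2) Z::Z:
:::::
Z::ZZ
:Z:ZZ
Z::ZZ
3) Z::ZZ
:::ZZ
Z::Z:
:Z:ZZ
Z::ZZ
4) Z::ZZ
:::ZZ
Z::ZZ
:Z:::
Z::Z:
5) Z::ZZ
:::ZZ
Z::ZZ
:ZZ::
ZZZ::
6) Z::ZZ
:Z:ZZ
:ZZZZ
::Z::
ZZZ::
7) Z::ZZ
:Z:ZZ
:ZZZZ
::ZZ:
ZZ:ZZ
8) Z::ZZ
:Z::Z
:Z:::
::Z::
ZZ:ZZ
9) Z::Z:
:Z:Z:
:Z::Z
::Z::
ZZ:ZZ
10) Z::Z:
:Z:Z:
:Z::Z
::ZZ:
ZZZ::
11) Z::Z:
:Z:Z:
:Z:::
::Z:Z
ZZZ:Z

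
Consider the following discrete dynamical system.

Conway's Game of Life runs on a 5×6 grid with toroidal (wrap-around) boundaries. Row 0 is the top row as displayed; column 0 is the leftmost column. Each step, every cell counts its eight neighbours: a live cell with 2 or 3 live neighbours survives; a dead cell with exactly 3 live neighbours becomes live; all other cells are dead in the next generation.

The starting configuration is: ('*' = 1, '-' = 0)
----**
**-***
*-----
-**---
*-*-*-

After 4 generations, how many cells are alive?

gen 0: ----**
**-***
*-----
-**---
*-*-*-
gen 1: --*---
-*-*--
---**-
*-**-*
*-*-*-
gen 2: --*---
---**-
**---*
*-*---
*-*-*-
gen 3: -**-**
******
******
--**--
--*--*
gen 4: ------
------
------
------
*----*

2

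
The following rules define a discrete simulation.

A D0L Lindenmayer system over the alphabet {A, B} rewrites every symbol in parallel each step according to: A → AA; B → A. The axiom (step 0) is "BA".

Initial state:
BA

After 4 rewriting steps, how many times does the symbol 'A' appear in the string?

step 0: BA
step 1: AAA
step 2: AAAAAA
step 3: AAAAAAAAAAAA
step 4: AAAAAAAAAAAAAAAAAAAAAAAA

24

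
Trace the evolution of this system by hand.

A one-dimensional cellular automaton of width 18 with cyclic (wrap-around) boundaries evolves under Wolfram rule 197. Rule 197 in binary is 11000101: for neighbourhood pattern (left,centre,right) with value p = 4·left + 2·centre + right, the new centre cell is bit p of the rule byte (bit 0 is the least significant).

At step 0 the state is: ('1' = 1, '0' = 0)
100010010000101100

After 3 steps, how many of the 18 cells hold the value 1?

7

[0] 100010010000101100
[1] 101010010110100100
[2] 101010010010100100
[3] 101010010010100100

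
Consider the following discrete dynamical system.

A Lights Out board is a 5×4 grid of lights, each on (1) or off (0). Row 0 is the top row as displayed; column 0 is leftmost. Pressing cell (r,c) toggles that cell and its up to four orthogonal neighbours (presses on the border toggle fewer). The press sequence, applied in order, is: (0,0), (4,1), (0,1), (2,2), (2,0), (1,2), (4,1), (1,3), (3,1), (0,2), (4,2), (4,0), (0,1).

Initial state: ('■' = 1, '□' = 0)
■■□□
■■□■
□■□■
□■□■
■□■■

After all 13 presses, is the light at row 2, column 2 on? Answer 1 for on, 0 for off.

0

k=0  ■■□□
■■□■
□■□■
□■□■
■□■■
k=1  □□□□
□■□■
□■□■
□■□■
■□■■
k=2  □□□□
□■□■
□■□■
□□□■
□■□■
k=3  ■■■□
□□□■
□■□■
□□□■
□■□■
k=4  ■■■□
□□■■
□□■□
□□■■
□■□■
k=5  ■■■□
■□■■
■■■□
■□■■
□■□■
k=6  ■■□□
■■□□
■■□□
■□■■
□■□■
k=7  ■■□□
■■□□
■■□□
■■■■
■□■■
k=8  ■■□■
■■■■
■■□■
■■■■
■□■■
k=9  ■■□■
■■■■
■□□■
□□□■
■■■■
k=10  ■□■□
■■□■
■□□■
□□□■
■■■■
k=11  ■□■□
■■□■
■□□■
□□■■
■□□□
k=12  ■□■□
■■□■
■□□■
■□■■
□■□□
k=13  □■□□
■□□■
■□□■
■□■■
□■□□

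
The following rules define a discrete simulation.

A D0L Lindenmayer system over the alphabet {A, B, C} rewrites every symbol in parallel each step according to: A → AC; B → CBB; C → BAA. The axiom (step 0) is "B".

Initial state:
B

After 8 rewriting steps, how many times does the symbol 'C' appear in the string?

t=0: B
t=1: CBB
t=2: BAACBBCBB
t=3: CBBACACBAACBBCBBBAACBBCBB
t=4: BAACBBCBBACBAAACBAACBBACACBAACBBCBBBAACBBCBBCBBACACBAACBBCBBBAACBBCBB
t=5: CBBACACBAACBBCBBBAACBBCBBACBAACBBACACACBAACBBACACBAACBBCBB…BAAACBAACBBACACBAACBBCBBBAACBBCBBCBBACACBAACBBCBBBAACBBCBB  (len 187)
t=6: BAACBBCBBACBAAACBAACBBACACBAACBBCBBBAACBBCBBCBBACACBAACBBC…BAAACBAACBBACACBAACBBCBBBAACBBCBBCBBACACBAACBBCBBBAACBBCBB  (len 505)
t=7: CBBACACBAACBBCBBBAACBBCBBACBAACBBACACACBAACBBACACBAACBBCBB…BAAACBAACBBACACBAACBBCBBBAACBBCBBCBBACACBAACBBCBBBAACBBCBB  (len 1357)
t=8: BAACBBCBBACBAAACBAACBBACACBAACBBCBBBAACBBCBBCBBACACBAACBBC…BAAACBAACBBACACBAACBBCBBBAACBBCBBCBBACACBAACBBCBBBAACBBCBB  (len 3641)

988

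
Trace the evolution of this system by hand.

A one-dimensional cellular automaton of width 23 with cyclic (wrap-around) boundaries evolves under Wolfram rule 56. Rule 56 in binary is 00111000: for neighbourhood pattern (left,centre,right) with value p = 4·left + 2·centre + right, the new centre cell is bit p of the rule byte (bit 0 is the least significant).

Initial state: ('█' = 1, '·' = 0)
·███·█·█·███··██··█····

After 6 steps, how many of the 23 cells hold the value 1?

9

t=0: ·███·█·█·███··██··█····
t=1: ·█··█·█·██··█·█·█··█···
t=2: ··█··█·██·█··█·█·█··█··
t=3: ···█··██·█·█··█·█·█··█·
t=4: ····█·█·█·█·█··█·█·█··█
t=5: █····█·█·█·█·█··█·█·█··
t=6: ·█····█·█·█·█·█··█·█·█·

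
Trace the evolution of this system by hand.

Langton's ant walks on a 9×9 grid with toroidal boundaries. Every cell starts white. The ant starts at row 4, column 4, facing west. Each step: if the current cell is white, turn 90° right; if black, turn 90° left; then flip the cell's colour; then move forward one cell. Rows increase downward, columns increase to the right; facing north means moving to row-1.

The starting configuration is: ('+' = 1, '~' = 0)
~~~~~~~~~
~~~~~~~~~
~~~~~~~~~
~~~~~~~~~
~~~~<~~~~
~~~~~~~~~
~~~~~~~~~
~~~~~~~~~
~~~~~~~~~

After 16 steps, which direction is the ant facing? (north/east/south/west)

west

0) ~~~~~~~~~
~~~~~~~~~
~~~~~~~~~
~~~~~~~~~
~~~~<~~~~
~~~~~~~~~
~~~~~~~~~
~~~~~~~~~
~~~~~~~~~
1) ~~~~~~~~~
~~~~~~~~~
~~~~~~~~~
~~~~^~~~~
~~~~+~~~~
~~~~~~~~~
~~~~~~~~~
~~~~~~~~~
~~~~~~~~~
2) ~~~~~~~~~
~~~~~~~~~
~~~~~~~~~
~~~~+>~~~
~~~~+~~~~
~~~~~~~~~
~~~~~~~~~
~~~~~~~~~
~~~~~~~~~
3) ~~~~~~~~~
~~~~~~~~~
~~~~~~~~~
~~~~++~~~
~~~~+v~~~
~~~~~~~~~
~~~~~~~~~
~~~~~~~~~
~~~~~~~~~
4) ~~~~~~~~~
~~~~~~~~~
~~~~~~~~~
~~~~++~~~
~~~~<+~~~
~~~~~~~~~
~~~~~~~~~
~~~~~~~~~
~~~~~~~~~
5) ~~~~~~~~~
~~~~~~~~~
~~~~~~~~~
~~~~++~~~
~~~~~+~~~
~~~~v~~~~
~~~~~~~~~
~~~~~~~~~
~~~~~~~~~
6) ~~~~~~~~~
~~~~~~~~~
~~~~~~~~~
~~~~++~~~
~~~~~+~~~
~~~<+~~~~
~~~~~~~~~
~~~~~~~~~
~~~~~~~~~
7) ~~~~~~~~~
~~~~~~~~~
~~~~~~~~~
~~~~++~~~
~~~^~+~~~
~~~++~~~~
~~~~~~~~~
~~~~~~~~~
~~~~~~~~~
8) ~~~~~~~~~
~~~~~~~~~
~~~~~~~~~
~~~~++~~~
~~~+>+~~~
~~~++~~~~
~~~~~~~~~
~~~~~~~~~
~~~~~~~~~
9) ~~~~~~~~~
~~~~~~~~~
~~~~~~~~~
~~~~++~~~
~~~+++~~~
~~~+v~~~~
~~~~~~~~~
~~~~~~~~~
~~~~~~~~~
10) ~~~~~~~~~
~~~~~~~~~
~~~~~~~~~
~~~~++~~~
~~~+++~~~
~~~+~>~~~
~~~~~~~~~
~~~~~~~~~
~~~~~~~~~
11) ~~~~~~~~~
~~~~~~~~~
~~~~~~~~~
~~~~++~~~
~~~+++~~~
~~~+~+~~~
~~~~~v~~~
~~~~~~~~~
~~~~~~~~~
12) ~~~~~~~~~
~~~~~~~~~
~~~~~~~~~
~~~~++~~~
~~~+++~~~
~~~+~+~~~
~~~~<+~~~
~~~~~~~~~
~~~~~~~~~
13) ~~~~~~~~~
~~~~~~~~~
~~~~~~~~~
~~~~++~~~
~~~+++~~~
~~~+^+~~~
~~~~++~~~
~~~~~~~~~
~~~~~~~~~
14) ~~~~~~~~~
~~~~~~~~~
~~~~~~~~~
~~~~++~~~
~~~+++~~~
~~~++>~~~
~~~~++~~~
~~~~~~~~~
~~~~~~~~~
15) ~~~~~~~~~
~~~~~~~~~
~~~~~~~~~
~~~~++~~~
~~~++^~~~
~~~++~~~~
~~~~++~~~
~~~~~~~~~
~~~~~~~~~
16) ~~~~~~~~~
~~~~~~~~~
~~~~~~~~~
~~~~++~~~
~~~+<~~~~
~~~++~~~~
~~~~++~~~
~~~~~~~~~
~~~~~~~~~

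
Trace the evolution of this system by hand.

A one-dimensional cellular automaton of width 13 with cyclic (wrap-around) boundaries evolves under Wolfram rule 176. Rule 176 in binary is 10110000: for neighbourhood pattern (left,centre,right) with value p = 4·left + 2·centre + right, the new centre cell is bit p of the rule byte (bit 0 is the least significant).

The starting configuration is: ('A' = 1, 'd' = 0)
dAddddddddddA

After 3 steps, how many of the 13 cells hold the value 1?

[0] dAddddddddddA
[1] AdAdddddddddd
[2] dAdAddddddddd
[3] ddAdAdddddddd

2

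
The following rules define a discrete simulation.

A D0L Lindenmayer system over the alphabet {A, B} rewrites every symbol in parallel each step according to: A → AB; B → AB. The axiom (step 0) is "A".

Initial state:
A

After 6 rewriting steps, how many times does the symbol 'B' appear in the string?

32

gen 0: A
gen 1: AB
gen 2: ABAB
gen 3: ABABABAB
gen 4: ABABABABABABABAB
gen 5: ABABABABABABABABABABABABABABABAB
gen 6: ABABABABABABABABABABABABABABABABABABABABABABABABABABABABABABABAB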